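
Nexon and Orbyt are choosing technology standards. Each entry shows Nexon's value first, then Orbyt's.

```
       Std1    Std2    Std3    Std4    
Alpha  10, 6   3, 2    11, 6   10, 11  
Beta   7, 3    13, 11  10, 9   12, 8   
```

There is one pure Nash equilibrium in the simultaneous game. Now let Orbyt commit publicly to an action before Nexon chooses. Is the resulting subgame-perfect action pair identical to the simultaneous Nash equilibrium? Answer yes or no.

Nexon best-responds to each possible Orbyt move:
- Std1 → Nexon plays Alpha (best of 10, 7); Orbyt gets 6.
- Std2 → Nexon plays Beta (best of 3, 13); Orbyt gets 11.
- Std3 → Nexon plays Alpha (best of 11, 10); Orbyt gets 6.
- Std4 → Nexon plays Beta (best of 10, 12); Orbyt gets 8.
Maximizing over 6, 11, 6, 8, Orbyt chooses Std2. Subgame-perfect outcome: (Beta, Std2) with payoffs (13, 11).
For the simultaneous game, intersect best replies.
Nexon's best replies: Std1→Alpha; Std2→Beta; Std3→Alpha; Std4→Beta.
Orbyt's best replies: Alpha→Std4; Beta→Std2.
Only (Beta, Std2) has each player best-responding; Nash payoffs (13, 11).
Sequential outcome (Beta, Std2) coincides with the Nash profile (Beta, Std2).

yes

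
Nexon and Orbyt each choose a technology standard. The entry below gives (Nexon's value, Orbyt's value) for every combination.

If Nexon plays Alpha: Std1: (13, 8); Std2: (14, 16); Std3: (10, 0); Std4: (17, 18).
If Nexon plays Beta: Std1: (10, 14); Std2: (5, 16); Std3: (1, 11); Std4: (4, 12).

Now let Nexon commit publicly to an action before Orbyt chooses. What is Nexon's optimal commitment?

Alpha

Work backward from Orbyt's decision.
- Alpha: Orbyt compares 8, 16, 0, 18 and picks Std4; Nexon would get 17.
- Beta: Orbyt compares 14, 16, 11, 12 and picks Std2; Nexon would get 5.
Nexon's induced payoffs are 17, 5, so Nexon commits to Alpha. Subgame-perfect outcome: (Alpha, Std4) with payoffs (17, 18).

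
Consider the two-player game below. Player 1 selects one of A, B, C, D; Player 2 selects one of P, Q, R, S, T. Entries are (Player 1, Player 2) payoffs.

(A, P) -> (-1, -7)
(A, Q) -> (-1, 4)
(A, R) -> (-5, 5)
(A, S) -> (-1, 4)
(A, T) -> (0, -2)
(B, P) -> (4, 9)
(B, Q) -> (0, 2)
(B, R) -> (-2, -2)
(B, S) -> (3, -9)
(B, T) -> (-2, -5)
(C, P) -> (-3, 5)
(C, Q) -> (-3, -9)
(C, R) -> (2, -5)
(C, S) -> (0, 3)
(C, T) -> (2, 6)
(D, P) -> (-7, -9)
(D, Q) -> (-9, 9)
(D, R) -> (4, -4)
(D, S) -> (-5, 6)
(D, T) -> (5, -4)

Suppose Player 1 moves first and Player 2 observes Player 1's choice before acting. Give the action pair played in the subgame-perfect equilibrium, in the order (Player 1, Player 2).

Player 2 best-responds to each possible Player 1 move:
- A: Player 2 compares -7, 4, 5, 4, -2 and picks R; Player 1 would get -5.
- B: Player 2 compares 9, 2, -2, -9, -5 and picks P; Player 1 would get 4.
- C: Player 2 compares 5, -9, -5, 3, 6 and picks T; Player 1 would get 2.
- D: Player 2 compares -9, 9, -4, 6, -4 and picks Q; Player 1 would get -9.
Among -5, 4, 2, -9, the best is 4 at B. Subgame-perfect outcome: (B, P) with payoffs (4, 9).

(B, P)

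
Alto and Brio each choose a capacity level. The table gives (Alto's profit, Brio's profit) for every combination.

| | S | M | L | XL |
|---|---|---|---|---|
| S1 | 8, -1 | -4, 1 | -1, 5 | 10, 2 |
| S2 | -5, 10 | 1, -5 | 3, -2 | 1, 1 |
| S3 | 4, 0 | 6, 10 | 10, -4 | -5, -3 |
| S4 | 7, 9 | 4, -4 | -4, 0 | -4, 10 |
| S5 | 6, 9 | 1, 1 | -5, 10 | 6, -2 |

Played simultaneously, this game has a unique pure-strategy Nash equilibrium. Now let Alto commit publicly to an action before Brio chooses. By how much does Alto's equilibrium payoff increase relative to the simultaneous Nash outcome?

0

Work backward from Brio's decision.
- S1: BR = L, leader payoff -1.
- S2: BR = S, leader payoff -5.
- S3: BR = M, leader payoff 6.
- S4: BR = XL, leader payoff -4.
- S5: BR = L, leader payoff -5.
Alto's induced payoffs are -1, -5, 6, -4, -5, so Alto commits to S3. Subgame-perfect outcome: (S3, M) with payoffs (6, 10).
Under simultaneous play:
Alto's best replies: S→S1; M→S3; L→S3; XL→S1.
Brio's best replies: S1→L; S2→S; S3→M; S4→XL; S5→L.
The unique mutual best reply is (S3, M), giving (6, 10).
Alto's commitment gain: 6 − 6 = 0.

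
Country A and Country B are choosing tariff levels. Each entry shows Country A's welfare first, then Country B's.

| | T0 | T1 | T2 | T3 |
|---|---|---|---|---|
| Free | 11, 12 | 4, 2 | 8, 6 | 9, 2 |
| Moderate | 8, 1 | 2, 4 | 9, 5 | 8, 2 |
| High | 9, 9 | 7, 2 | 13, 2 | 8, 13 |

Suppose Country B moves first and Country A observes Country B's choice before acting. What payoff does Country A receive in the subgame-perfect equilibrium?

Backward induction with Country B moving first.
- T0: Country A compares 11, 8, 9 and picks Free; Country B would get 12.
- T1: Country A compares 4, 2, 7 and picks High; Country B would get 2.
- T2: Country A compares 8, 9, 13 and picks High; Country B would get 2.
- T3: Country A compares 9, 8, 8 and picks Free; Country B would get 2.
Maximizing over 12, 2, 2, 2, Country B chooses T0. Subgame-perfect outcome: (Free, T0) with payoffs (11, 12).

11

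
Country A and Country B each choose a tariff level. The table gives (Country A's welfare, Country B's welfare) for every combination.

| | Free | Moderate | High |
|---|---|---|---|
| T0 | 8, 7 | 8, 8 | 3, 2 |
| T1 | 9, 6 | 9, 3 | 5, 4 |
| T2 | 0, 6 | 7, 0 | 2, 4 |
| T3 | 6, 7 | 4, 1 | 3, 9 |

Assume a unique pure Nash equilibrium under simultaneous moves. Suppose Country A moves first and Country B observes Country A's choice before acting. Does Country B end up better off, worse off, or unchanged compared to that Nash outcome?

Country B best-responds to each possible Country A move:
- T0: BR = Moderate, leader payoff 8.
- T1: BR = Free, leader payoff 9.
- T2: BR = Free, leader payoff 0.
- T3: BR = High, leader payoff 3.
Country A's induced payoffs are 8, 9, 0, 3, so Country A commits to T1. Subgame-perfect outcome: (T1, Free) with payoffs (9, 6).
For the simultaneous game, intersect best replies.
Country A's best replies: Free→T1; Moderate→T1; High→T1.
Country B's best replies: T0→Moderate; T1→Free; T2→Free; T3→High.
Only (T1, Free) has each player best-responding; Nash payoffs (9, 6).
Country B earns 6 sequentially versus 6 at the Nash outcome: unchanged.

unchanged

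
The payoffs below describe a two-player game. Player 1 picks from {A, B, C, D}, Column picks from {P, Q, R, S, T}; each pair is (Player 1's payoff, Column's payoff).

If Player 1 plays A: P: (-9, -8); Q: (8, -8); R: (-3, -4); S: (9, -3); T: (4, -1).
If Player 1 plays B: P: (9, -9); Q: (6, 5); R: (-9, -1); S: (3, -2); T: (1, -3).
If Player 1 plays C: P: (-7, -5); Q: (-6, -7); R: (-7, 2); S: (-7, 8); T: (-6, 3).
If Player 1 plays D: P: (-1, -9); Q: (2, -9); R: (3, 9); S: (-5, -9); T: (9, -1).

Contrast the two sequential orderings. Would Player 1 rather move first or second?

If Player 1 leads: Column's best replies are A→T, B→Q, C→S, D→R; Player 1's induced payoffs 4, 6, -7, 3; outcome (B, Q), payoffs (6, 5).
If Column leads: Player 1's best replies are P→B, Q→A, R→D, S→A, T→D; Column's induced payoffs -9, -8, 9, -3, -1; outcome (D, R), payoffs (3, 9).
Player 1 gets 6 moving first and 3 moving second, so Player 1 prefers to move first.

first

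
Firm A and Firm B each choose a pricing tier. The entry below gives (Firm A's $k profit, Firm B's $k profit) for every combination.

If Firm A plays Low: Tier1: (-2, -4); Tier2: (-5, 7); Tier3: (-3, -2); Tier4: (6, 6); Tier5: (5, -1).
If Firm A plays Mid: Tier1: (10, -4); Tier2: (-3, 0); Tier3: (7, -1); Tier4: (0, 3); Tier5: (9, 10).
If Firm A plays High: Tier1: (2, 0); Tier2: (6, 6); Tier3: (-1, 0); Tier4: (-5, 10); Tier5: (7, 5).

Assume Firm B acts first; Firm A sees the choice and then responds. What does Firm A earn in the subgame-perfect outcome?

9

Firm A best-responds to each possible Firm B move:
- Tier1: Firm A compares -2, 10, 2 and picks Mid; Firm B would get -4.
- Tier2: Firm A compares -5, -3, 6 and picks High; Firm B would get 6.
- Tier3: Firm A compares -3, 7, -1 and picks Mid; Firm B would get -1.
- Tier4: Firm A compares 6, 0, -5 and picks Low; Firm B would get 6.
- Tier5: Firm A compares 5, 9, 7 and picks Mid; Firm B would get 10.
Maximizing over -4, 6, -1, 6, 10, Firm B chooses Tier5. Subgame-perfect outcome: (Mid, Tier5) with payoffs (9, 10).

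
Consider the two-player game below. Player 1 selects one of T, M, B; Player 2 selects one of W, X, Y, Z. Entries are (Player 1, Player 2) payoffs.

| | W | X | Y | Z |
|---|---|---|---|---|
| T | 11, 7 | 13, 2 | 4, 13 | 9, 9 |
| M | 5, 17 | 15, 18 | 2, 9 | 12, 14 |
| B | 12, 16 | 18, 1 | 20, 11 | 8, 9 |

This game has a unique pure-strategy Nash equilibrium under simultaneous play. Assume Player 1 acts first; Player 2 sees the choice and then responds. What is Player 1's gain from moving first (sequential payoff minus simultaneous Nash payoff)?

Backward induction with Player 1 moving first.
- T → Player 2 plays Y (best of 7, 2, 13, 9); Player 1 gets 4.
- M → Player 2 plays X (best of 17, 18, 9, 14); Player 1 gets 15.
- B → Player 2 plays W (best of 16, 1, 11, 9); Player 1 gets 12.
Maximizing over 4, 15, 12, Player 1 chooses M. Subgame-perfect outcome: (M, X) with payoffs (15, 18).
Now find the simultaneous Nash equilibrium.
Player 1's best replies: W→B; X→B; Y→B; Z→M.
Player 2's best replies: T→Y; M→X; B→W.
The unique mutual best reply is (B, W), giving (12, 16).
Player 1's commitment gain: 15 − 12 = 3.

3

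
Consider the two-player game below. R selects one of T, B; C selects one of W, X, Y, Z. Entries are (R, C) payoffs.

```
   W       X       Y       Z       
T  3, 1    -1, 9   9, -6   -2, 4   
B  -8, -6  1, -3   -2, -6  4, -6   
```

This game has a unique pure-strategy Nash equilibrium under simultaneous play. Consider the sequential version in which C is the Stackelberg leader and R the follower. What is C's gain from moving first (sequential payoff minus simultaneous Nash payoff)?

4

R best-responds to each possible C move:
- W: BR = T, leader payoff 1.
- X: BR = B, leader payoff -3.
- Y: BR = T, leader payoff -6.
- Z: BR = B, leader payoff -6.
Among 1, -3, -6, -6, the best is 1 at W. Subgame-perfect outcome: (T, W) with payoffs (3, 1).
For the simultaneous game, intersect best replies.
R's best replies: W→T; X→B; Y→T; Z→B.
C's best replies: T→X; B→X.
Only (B, X) has each player best-responding; Nash payoffs (1, -3).
C's commitment gain: 1 − -3 = 4.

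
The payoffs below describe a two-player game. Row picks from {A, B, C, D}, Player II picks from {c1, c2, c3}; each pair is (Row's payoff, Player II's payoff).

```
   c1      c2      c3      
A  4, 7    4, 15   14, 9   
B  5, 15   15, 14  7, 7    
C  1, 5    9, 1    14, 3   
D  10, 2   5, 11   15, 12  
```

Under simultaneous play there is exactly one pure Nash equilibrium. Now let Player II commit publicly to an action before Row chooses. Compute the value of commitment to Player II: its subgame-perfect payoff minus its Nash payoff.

2

Work backward from Row's decision.
- c1: BR = D, leader payoff 2.
- c2: BR = B, leader payoff 14.
- c3: BR = D, leader payoff 12.
Among 2, 14, 12, the best is 14 at c2. Subgame-perfect outcome: (B, c2) with payoffs (15, 14).
For the simultaneous game, intersect best replies.
Row's best replies: c1→D; c2→B; c3→D.
Player II's best replies: A→c2; B→c1; C→c1; D→c3.
Only (D, c3) has each player best-responding; Nash payoffs (15, 12).
Player II's commitment gain: 14 − 12 = 2.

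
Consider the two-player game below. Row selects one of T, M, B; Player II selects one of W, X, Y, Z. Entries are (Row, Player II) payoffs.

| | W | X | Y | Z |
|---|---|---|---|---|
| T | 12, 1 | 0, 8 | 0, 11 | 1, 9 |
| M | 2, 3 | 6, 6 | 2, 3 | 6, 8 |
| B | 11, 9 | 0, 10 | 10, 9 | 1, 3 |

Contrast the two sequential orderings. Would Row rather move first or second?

If Row leads: Player II's best replies are T→Y, M→Z, B→X; Row's induced payoffs 0, 6, 0; outcome (M, Z), payoffs (6, 8).
If Player II leads: Row's best replies are W→T, X→M, Y→B, Z→M; Player II's induced payoffs 1, 6, 9, 8; outcome (B, Y), payoffs (10, 9).
Row gets 6 moving first and 10 moving second, so Row prefers to move second.

second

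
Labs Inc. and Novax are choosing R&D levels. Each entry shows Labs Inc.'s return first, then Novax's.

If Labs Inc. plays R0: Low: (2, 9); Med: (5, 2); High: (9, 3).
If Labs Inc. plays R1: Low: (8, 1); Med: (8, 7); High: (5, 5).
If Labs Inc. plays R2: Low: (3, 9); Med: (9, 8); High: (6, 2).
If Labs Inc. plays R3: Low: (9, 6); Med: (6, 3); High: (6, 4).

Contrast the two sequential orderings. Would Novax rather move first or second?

If Labs Inc. leads: Novax's best replies are R0→Low, R1→Med, R2→Low, R3→Low; Labs Inc.'s induced payoffs 2, 8, 3, 9; outcome (R3, Low), payoffs (9, 6).
If Novax leads: Labs Inc.'s best replies are Low→R3, Med→R2, High→R0; Novax's induced payoffs 6, 8, 3; outcome (R2, Med), payoffs (9, 8).
Novax gets 8 moving first and 6 moving second, so Novax prefers to move first.

first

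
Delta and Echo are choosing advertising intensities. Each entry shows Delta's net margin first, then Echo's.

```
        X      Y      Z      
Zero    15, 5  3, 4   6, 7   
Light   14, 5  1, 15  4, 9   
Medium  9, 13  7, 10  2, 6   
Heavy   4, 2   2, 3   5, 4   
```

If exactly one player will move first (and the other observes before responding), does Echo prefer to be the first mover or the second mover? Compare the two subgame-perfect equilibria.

second

If Delta leads: Echo's best replies are Zero→Z, Light→Y, Medium→X, Heavy→Z; Delta's induced payoffs 6, 1, 9, 5; outcome (Medium, X), payoffs (9, 13).
If Echo leads: Delta's best replies are X→Zero, Y→Medium, Z→Zero; Echo's induced payoffs 5, 10, 7; outcome (Medium, Y), payoffs (7, 10).
Echo gets 10 moving first and 13 moving second, so Echo prefers to move second.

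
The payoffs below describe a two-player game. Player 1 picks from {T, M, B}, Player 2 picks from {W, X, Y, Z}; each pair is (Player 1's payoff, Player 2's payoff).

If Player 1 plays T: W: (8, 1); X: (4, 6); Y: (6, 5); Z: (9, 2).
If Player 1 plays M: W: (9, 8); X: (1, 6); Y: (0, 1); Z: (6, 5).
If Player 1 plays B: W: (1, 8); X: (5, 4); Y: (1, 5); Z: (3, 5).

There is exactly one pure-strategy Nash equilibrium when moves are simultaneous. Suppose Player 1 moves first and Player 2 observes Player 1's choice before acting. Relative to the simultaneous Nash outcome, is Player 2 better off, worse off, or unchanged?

Player 2 best-responds to each possible Player 1 move:
- T: BR = X, leader payoff 4.
- M: BR = W, leader payoff 9.
- B: BR = W, leader payoff 1.
Player 1's induced payoffs are 4, 9, 1, so Player 1 commits to M. Subgame-perfect outcome: (M, W) with payoffs (9, 8).
Now find the simultaneous Nash equilibrium.
Player 1's best replies: W→M; X→B; Y→T; Z→T.
Player 2's best replies: T→X; M→W; B→W.
The unique mutual best reply is (M, W), giving (9, 8).
Player 2 earns 8 sequentially versus 8 at the Nash outcome: unchanged.

unchanged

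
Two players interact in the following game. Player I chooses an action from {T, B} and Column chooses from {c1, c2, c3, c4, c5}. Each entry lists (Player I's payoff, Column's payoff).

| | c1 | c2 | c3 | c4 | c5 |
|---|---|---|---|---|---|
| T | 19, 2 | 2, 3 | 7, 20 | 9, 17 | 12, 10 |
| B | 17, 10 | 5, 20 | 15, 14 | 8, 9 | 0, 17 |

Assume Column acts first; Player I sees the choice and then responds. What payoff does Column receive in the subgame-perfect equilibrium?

Player I best-responds to each possible Column move:
- c1: BR = T, leader payoff 2.
- c2: BR = B, leader payoff 20.
- c3: BR = B, leader payoff 14.
- c4: BR = T, leader payoff 17.
- c5: BR = T, leader payoff 10.
Among 2, 20, 14, 17, 10, the best is 20 at c2. Subgame-perfect outcome: (B, c2) with payoffs (5, 20).

20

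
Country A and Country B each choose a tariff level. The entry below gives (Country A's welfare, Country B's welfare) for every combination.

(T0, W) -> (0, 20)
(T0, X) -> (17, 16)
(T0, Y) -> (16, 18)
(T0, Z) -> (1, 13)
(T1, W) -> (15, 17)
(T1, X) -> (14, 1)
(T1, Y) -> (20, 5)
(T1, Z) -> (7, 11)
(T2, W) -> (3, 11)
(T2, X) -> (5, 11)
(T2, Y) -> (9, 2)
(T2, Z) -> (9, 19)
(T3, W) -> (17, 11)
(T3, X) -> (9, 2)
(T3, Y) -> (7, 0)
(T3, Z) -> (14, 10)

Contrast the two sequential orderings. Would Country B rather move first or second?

first

If Country A leads: Country B's best replies are T0→W, T1→W, T2→Z, T3→W; Country A's induced payoffs 0, 15, 9, 17; outcome (T3, W), payoffs (17, 11).
If Country B leads: Country A's best replies are W→T3, X→T0, Y→T1, Z→T3; Country B's induced payoffs 11, 16, 5, 10; outcome (T0, X), payoffs (17, 16).
Country B gets 16 moving first and 11 moving second, so Country B prefers to move first.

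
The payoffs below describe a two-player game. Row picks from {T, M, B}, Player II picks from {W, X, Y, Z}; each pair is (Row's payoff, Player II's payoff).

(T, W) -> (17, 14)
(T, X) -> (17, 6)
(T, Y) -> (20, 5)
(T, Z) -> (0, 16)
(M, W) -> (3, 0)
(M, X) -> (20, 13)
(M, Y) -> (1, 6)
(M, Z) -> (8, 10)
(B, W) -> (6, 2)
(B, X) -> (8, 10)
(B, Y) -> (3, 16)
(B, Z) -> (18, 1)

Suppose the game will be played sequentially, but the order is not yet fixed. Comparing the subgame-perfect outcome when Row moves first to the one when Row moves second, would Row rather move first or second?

first

If Row leads: Player II's best replies are T→Z, M→X, B→Y; Row's induced payoffs 0, 20, 3; outcome (M, X), payoffs (20, 13).
If Player II leads: Row's best replies are W→T, X→M, Y→T, Z→B; Player II's induced payoffs 14, 13, 5, 1; outcome (T, W), payoffs (17, 14).
Row gets 20 moving first and 17 moving second, so Row prefers to move first.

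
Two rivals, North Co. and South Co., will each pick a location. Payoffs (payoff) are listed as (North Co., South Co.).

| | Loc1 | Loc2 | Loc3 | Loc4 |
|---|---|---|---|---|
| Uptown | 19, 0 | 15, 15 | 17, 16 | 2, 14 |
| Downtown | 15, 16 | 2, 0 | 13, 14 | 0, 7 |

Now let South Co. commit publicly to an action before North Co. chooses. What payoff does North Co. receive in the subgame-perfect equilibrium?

Work backward from North Co.'s decision.
- Loc1: North Co. compares 19, 15 and picks Uptown; South Co. would get 0.
- Loc2: North Co. compares 15, 2 and picks Uptown; South Co. would get 15.
- Loc3: North Co. compares 17, 13 and picks Uptown; South Co. would get 16.
- Loc4: North Co. compares 2, 0 and picks Uptown; South Co. would get 14.
South Co.'s induced payoffs are 0, 15, 16, 14, so South Co. commits to Loc3. Subgame-perfect outcome: (Uptown, Loc3) with payoffs (17, 16).

17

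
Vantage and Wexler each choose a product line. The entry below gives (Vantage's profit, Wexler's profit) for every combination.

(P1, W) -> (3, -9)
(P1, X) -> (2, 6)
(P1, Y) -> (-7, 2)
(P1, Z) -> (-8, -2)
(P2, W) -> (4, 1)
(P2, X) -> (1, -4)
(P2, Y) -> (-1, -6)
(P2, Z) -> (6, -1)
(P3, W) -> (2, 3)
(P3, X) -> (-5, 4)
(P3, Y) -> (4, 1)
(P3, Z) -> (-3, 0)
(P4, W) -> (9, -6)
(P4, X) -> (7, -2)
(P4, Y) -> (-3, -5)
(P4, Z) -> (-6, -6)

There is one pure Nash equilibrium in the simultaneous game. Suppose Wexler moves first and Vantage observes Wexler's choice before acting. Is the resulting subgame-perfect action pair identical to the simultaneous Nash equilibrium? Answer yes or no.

Solve by backward induction (Wexler leads).
- W → Vantage plays P4 (best of 3, 4, 2, 9); Wexler gets -6.
- X → Vantage plays P4 (best of 2, 1, -5, 7); Wexler gets -2.
- Y → Vantage plays P3 (best of -7, -1, 4, -3); Wexler gets 1.
- Z → Vantage plays P2 (best of -8, 6, -3, -6); Wexler gets -1.
Among -6, -2, 1, -1, the best is 1 at Y. Subgame-perfect outcome: (P3, Y) with payoffs (4, 1).
Under simultaneous play:
Vantage's best replies: W→P4; X→P4; Y→P3; Z→P2.
Wexler's best replies: P1→X; P2→W; P3→X; P4→X.
Only (P4, X) has each player best-responding; Nash payoffs (7, -2).
Sequential outcome (P3, Y) differs from the Nash profile (P4, X).

no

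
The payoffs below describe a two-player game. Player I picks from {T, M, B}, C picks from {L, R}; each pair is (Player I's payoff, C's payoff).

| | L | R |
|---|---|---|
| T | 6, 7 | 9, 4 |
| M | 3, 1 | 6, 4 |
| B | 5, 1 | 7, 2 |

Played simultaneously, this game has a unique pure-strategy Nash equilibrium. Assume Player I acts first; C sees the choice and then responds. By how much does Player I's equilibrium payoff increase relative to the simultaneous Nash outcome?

Solve by backward induction (Player I leads).
- T → C plays L (best of 7, 4); Player I gets 6.
- M → C plays R (best of 1, 4); Player I gets 6.
- B → C plays R (best of 1, 2); Player I gets 7.
Player I's induced payoffs are 6, 6, 7, so Player I commits to B. Subgame-perfect outcome: (B, R) with payoffs (7, 2).
Now find the simultaneous Nash equilibrium.
Player I's best replies: L→T; R→T.
C's best replies: T→L; M→R; B→R.
The unique mutual best reply is (T, L), giving (6, 7).
Player I's commitment gain: 7 − 6 = 1.

1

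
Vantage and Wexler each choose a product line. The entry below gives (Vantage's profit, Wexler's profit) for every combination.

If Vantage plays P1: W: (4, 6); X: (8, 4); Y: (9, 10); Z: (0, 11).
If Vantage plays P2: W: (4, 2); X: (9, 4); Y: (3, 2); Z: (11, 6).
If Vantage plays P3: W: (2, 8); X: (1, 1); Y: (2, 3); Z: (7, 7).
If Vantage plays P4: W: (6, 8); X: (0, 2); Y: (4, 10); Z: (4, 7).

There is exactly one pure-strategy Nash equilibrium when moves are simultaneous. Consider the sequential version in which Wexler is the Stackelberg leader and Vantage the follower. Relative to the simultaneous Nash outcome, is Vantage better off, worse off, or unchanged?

Vantage best-responds to each possible Wexler move:
- W → Vantage plays P4 (best of 4, 4, 2, 6); Wexler gets 8.
- X → Vantage plays P2 (best of 8, 9, 1, 0); Wexler gets 4.
- Y → Vantage plays P1 (best of 9, 3, 2, 4); Wexler gets 10.
- Z → Vantage plays P2 (best of 0, 11, 7, 4); Wexler gets 6.
Among 8, 4, 10, 6, the best is 10 at Y. Subgame-perfect outcome: (P1, Y) with payoffs (9, 10).
For the simultaneous game, intersect best replies.
Vantage's best replies: W→P4; X→P2; Y→P1; Z→P2.
Wexler's best replies: P1→Z; P2→Z; P3→W; P4→Y.
The unique mutual best reply is (P2, Z), giving (11, 6).
Vantage earns 9 sequentially versus 11 at the Nash outcome: worse off.

worse off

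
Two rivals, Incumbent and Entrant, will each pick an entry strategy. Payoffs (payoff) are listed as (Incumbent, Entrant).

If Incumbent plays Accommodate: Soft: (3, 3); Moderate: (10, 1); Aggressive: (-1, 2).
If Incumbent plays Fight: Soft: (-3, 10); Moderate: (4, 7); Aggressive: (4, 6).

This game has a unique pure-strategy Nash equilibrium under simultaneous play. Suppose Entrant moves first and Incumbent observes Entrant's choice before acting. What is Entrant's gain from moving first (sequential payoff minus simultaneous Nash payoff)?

Backward induction with Entrant moving first.
- Soft: Incumbent compares 3, -3 and picks Accommodate; Entrant would get 3.
- Moderate: Incumbent compares 10, 4 and picks Accommodate; Entrant would get 1.
- Aggressive: Incumbent compares -1, 4 and picks Fight; Entrant would get 6.
Entrant's induced payoffs are 3, 1, 6, so Entrant commits to Aggressive. Subgame-perfect outcome: (Fight, Aggressive) with payoffs (4, 6).
Now find the simultaneous Nash equilibrium.
Incumbent's best replies: Soft→Accommodate; Moderate→Accommodate; Aggressive→Fight.
Entrant's best replies: Accommodate→Soft; Fight→Soft.
The unique mutual best reply is (Accommodate, Soft), giving (3, 3).
Entrant's commitment gain: 6 − 3 = 3.

3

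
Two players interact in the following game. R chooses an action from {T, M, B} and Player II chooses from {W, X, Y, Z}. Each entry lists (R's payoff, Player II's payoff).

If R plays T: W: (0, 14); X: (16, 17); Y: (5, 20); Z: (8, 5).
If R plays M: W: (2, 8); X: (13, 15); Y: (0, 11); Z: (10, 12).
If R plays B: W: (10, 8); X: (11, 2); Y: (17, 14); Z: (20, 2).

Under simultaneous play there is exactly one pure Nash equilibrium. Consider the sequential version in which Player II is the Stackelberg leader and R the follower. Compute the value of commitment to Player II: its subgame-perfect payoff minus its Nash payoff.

R best-responds to each possible Player II move:
- W: BR = B, leader payoff 8.
- X: BR = T, leader payoff 17.
- Y: BR = B, leader payoff 14.
- Z: BR = B, leader payoff 2.
Maximizing over 8, 17, 14, 2, Player II chooses X. Subgame-perfect outcome: (T, X) with payoffs (16, 17).
Now find the simultaneous Nash equilibrium.
R's best replies: W→B; X→T; Y→B; Z→B.
Player II's best replies: T→Y; M→X; B→Y.
Only (B, Y) has each player best-responding; Nash payoffs (17, 14).
Player II's commitment gain: 17 − 14 = 3.

3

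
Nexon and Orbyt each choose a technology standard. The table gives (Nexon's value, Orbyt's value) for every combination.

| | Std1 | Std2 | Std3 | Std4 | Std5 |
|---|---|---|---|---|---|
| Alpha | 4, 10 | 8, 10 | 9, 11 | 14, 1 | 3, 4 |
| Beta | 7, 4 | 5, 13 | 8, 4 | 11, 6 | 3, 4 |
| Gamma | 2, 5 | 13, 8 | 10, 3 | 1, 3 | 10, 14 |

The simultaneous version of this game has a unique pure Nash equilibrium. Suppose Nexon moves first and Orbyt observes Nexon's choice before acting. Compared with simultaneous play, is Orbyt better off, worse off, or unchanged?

unchanged

Backward induction with Nexon moving first.
- Alpha: BR = Std3, leader payoff 9.
- Beta: BR = Std2, leader payoff 5.
- Gamma: BR = Std5, leader payoff 10.
Nexon's induced payoffs are 9, 5, 10, so Nexon commits to Gamma. Subgame-perfect outcome: (Gamma, Std5) with payoffs (10, 14).
Under simultaneous play:
Nexon's best replies: Std1→Beta; Std2→Gamma; Std3→Gamma; Std4→Alpha; Std5→Gamma.
Orbyt's best replies: Alpha→Std3; Beta→Std2; Gamma→Std5.
Only (Gamma, Std5) has each player best-responding; Nash payoffs (10, 14).
Orbyt earns 14 sequentially versus 14 at the Nash outcome: unchanged.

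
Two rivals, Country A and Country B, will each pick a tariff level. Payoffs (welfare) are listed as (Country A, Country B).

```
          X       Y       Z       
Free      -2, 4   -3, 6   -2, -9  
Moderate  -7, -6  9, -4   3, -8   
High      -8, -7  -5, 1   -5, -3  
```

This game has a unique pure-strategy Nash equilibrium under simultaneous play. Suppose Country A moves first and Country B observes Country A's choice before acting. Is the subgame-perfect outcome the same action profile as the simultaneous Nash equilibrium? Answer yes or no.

Solve by backward induction (Country A leads).
- Free: BR = Y, leader payoff -3.
- Moderate: BR = Y, leader payoff 9.
- High: BR = Y, leader payoff -5.
Maximizing over -3, 9, -5, Country A chooses Moderate. Subgame-perfect outcome: (Moderate, Y) with payoffs (9, -4).
Under simultaneous play:
Country A's best replies: X→Free; Y→Moderate; Z→Moderate.
Country B's best replies: Free→Y; Moderate→Y; High→Y.
Only (Moderate, Y) has each player best-responding; Nash payoffs (9, -4).
Sequential outcome (Moderate, Y) coincides with the Nash profile (Moderate, Y).

yes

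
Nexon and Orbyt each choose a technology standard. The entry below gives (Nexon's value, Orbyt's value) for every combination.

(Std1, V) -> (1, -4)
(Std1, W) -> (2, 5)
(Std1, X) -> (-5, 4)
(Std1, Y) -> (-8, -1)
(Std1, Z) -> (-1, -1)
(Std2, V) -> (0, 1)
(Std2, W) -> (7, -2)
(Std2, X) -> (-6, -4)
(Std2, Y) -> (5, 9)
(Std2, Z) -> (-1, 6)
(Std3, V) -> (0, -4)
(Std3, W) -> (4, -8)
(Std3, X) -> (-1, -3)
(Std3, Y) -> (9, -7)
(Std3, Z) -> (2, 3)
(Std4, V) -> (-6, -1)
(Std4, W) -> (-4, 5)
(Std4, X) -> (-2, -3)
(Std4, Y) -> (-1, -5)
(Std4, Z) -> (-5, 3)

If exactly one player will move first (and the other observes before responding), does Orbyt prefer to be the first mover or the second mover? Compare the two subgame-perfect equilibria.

second

If Nexon leads: Orbyt's best replies are Std1→W, Std2→Y, Std3→Z, Std4→W; Nexon's induced payoffs 2, 5, 2, -4; outcome (Std2, Y), payoffs (5, 9).
If Orbyt leads: Nexon's best replies are V→Std1, W→Std2, X→Std3, Y→Std3, Z→Std3; Orbyt's induced payoffs -4, -2, -3, -7, 3; outcome (Std3, Z), payoffs (2, 3).
Orbyt gets 3 moving first and 9 moving second, so Orbyt prefers to move second.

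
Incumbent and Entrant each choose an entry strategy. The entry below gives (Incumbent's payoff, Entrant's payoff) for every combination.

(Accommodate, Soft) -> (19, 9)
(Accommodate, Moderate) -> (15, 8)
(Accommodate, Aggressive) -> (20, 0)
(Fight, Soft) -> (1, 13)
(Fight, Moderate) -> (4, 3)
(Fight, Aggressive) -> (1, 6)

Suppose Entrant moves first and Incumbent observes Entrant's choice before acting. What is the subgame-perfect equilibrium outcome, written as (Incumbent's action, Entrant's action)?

(Accommodate, Soft)

Solve by backward induction (Entrant leads).
- Soft: Incumbent compares 19, 1 and picks Accommodate; Entrant would get 9.
- Moderate: Incumbent compares 15, 4 and picks Accommodate; Entrant would get 8.
- Aggressive: Incumbent compares 20, 1 and picks Accommodate; Entrant would get 0.
Maximizing over 9, 8, 0, Entrant chooses Soft. Subgame-perfect outcome: (Accommodate, Soft) with payoffs (19, 9).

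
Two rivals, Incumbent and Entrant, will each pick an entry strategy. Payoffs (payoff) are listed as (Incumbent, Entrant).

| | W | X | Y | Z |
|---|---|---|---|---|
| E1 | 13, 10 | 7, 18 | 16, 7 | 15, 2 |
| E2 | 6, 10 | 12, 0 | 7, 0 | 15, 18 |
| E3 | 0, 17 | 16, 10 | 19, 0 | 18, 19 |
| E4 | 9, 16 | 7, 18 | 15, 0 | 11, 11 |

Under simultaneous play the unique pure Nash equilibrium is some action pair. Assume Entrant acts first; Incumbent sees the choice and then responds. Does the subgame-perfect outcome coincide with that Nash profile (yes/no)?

Solve by backward induction (Entrant leads).
- W: BR = E1, leader payoff 10.
- X: BR = E3, leader payoff 10.
- Y: BR = E3, leader payoff 0.
- Z: BR = E3, leader payoff 19.
Maximizing over 10, 10, 0, 19, Entrant chooses Z. Subgame-perfect outcome: (E3, Z) with payoffs (18, 19).
Now find the simultaneous Nash equilibrium.
Incumbent's best replies: W→E1; X→E3; Y→E3; Z→E3.
Entrant's best replies: E1→X; E2→Z; E3→Z; E4→X.
The unique mutual best reply is (E3, Z), giving (18, 19).
Sequential outcome (E3, Z) coincides with the Nash profile (E3, Z).

yes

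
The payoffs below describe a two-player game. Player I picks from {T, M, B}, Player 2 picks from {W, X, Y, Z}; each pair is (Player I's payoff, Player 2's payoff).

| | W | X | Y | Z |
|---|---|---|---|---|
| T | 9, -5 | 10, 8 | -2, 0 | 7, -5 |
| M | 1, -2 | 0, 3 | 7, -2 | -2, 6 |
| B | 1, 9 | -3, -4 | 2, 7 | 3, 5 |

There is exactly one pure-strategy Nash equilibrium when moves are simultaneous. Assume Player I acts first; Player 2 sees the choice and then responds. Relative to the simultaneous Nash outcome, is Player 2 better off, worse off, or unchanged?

unchanged

Player 2 best-responds to each possible Player I move:
- T → Player 2 plays X (best of -5, 8, 0, -5); Player I gets 10.
- M → Player 2 plays Z (best of -2, 3, -2, 6); Player I gets -2.
- B → Player 2 plays W (best of 9, -4, 7, 5); Player I gets 1.
Among 10, -2, 1, the best is 10 at T. Subgame-perfect outcome: (T, X) with payoffs (10, 8).
Under simultaneous play:
Player I's best replies: W→T; X→T; Y→M; Z→T.
Player 2's best replies: T→X; M→Z; B→W.
The unique mutual best reply is (T, X), giving (10, 8).
Player 2 earns 8 sequentially versus 8 at the Nash outcome: unchanged.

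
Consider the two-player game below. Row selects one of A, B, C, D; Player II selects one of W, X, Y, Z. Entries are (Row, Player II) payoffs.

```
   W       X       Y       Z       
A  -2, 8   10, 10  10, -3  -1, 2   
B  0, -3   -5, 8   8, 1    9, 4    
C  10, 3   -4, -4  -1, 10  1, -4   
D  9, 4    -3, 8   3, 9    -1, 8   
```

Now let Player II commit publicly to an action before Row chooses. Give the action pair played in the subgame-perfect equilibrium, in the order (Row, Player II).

(A, X)

Row best-responds to each possible Player II move:
- W: Row compares -2, 0, 10, 9 and picks C; Player II would get 3.
- X: Row compares 10, -5, -4, -3 and picks A; Player II would get 10.
- Y: Row compares 10, 8, -1, 3 and picks A; Player II would get -3.
- Z: Row compares -1, 9, 1, -1 and picks B; Player II would get 4.
Maximizing over 3, 10, -3, 4, Player II chooses X. Subgame-perfect outcome: (A, X) with payoffs (10, 10).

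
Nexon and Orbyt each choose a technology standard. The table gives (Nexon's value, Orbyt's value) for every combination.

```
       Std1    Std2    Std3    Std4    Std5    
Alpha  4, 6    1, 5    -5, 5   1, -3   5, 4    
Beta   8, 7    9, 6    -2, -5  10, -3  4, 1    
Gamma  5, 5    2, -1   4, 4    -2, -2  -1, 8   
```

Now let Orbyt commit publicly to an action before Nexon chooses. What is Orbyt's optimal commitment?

Std1

Solve by backward induction (Orbyt leads).
- Std1: BR = Beta, leader payoff 7.
- Std2: BR = Beta, leader payoff 6.
- Std3: BR = Gamma, leader payoff 4.
- Std4: BR = Beta, leader payoff -3.
- Std5: BR = Alpha, leader payoff 4.
Among 7, 6, 4, -3, 4, the best is 7 at Std1. Subgame-perfect outcome: (Beta, Std1) with payoffs (8, 7).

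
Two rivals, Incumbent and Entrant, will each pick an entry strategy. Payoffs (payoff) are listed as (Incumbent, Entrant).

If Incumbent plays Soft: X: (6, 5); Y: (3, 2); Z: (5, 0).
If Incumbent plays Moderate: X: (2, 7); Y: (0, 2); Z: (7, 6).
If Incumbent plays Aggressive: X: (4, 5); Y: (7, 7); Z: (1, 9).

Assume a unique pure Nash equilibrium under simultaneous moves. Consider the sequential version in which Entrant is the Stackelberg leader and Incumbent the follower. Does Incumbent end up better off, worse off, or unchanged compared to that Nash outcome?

better off

Work backward from Incumbent's decision.
- X → Incumbent plays Soft (best of 6, 2, 4); Entrant gets 5.
- Y → Incumbent plays Aggressive (best of 3, 0, 7); Entrant gets 7.
- Z → Incumbent plays Moderate (best of 5, 7, 1); Entrant gets 6.
Among 5, 7, 6, the best is 7 at Y. Subgame-perfect outcome: (Aggressive, Y) with payoffs (7, 7).
For the simultaneous game, intersect best replies.
Incumbent's best replies: X→Soft; Y→Aggressive; Z→Moderate.
Entrant's best replies: Soft→X; Moderate→X; Aggressive→Z.
The unique mutual best reply is (Soft, X), giving (6, 5).
Incumbent earns 7 sequentially versus 6 at the Nash outcome: better off.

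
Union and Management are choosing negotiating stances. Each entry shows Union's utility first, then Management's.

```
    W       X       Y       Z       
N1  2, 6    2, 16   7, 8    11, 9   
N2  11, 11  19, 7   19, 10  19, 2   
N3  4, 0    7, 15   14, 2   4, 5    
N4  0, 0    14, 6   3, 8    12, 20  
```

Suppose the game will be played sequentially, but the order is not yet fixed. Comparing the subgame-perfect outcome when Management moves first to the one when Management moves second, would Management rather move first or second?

If Union leads: Management's best replies are N1→X, N2→W, N3→X, N4→Z; Union's induced payoffs 2, 11, 7, 12; outcome (N4, Z), payoffs (12, 20).
If Management leads: Union's best replies are W→N2, X→N2, Y→N2, Z→N2; Management's induced payoffs 11, 7, 10, 2; outcome (N2, W), payoffs (11, 11).
Management gets 11 moving first and 20 moving second, so Management prefers to move second.

second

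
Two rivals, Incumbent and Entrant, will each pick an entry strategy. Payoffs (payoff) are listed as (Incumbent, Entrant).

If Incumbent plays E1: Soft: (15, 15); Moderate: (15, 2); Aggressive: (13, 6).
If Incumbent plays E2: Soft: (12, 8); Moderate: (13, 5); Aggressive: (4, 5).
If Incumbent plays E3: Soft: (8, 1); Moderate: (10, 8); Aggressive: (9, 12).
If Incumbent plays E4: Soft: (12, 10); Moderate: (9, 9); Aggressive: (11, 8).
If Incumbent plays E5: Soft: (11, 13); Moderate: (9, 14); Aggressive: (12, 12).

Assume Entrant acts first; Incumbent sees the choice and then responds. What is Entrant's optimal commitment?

Incumbent best-responds to each possible Entrant move:
- Soft → Incumbent plays E1 (best of 15, 12, 8, 12, 11); Entrant gets 15.
- Moderate → Incumbent plays E1 (best of 15, 13, 10, 9, 9); Entrant gets 2.
- Aggressive → Incumbent plays E1 (best of 13, 4, 9, 11, 12); Entrant gets 6.
Entrant's induced payoffs are 15, 2, 6, so Entrant commits to Soft. Subgame-perfect outcome: (E1, Soft) with payoffs (15, 15).

Soft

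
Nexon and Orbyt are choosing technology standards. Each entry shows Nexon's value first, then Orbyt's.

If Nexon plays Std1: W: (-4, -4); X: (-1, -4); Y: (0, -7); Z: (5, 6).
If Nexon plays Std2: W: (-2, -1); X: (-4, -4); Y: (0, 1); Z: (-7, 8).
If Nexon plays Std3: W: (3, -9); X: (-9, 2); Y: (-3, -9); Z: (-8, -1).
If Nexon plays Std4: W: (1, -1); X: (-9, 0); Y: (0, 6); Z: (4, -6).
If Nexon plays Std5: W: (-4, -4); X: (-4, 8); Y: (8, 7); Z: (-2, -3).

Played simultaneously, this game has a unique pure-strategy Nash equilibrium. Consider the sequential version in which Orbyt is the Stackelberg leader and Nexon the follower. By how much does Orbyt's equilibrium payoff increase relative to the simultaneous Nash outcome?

Work backward from Nexon's decision.
- W: Nexon compares -4, -2, 3, 1, -4 and picks Std3; Orbyt would get -9.
- X: Nexon compares -1, -4, -9, -9, -4 and picks Std1; Orbyt would get -4.
- Y: Nexon compares 0, 0, -3, 0, 8 and picks Std5; Orbyt would get 7.
- Z: Nexon compares 5, -7, -8, 4, -2 and picks Std1; Orbyt would get 6.
Among -9, -4, 7, 6, the best is 7 at Y. Subgame-perfect outcome: (Std5, Y) with payoffs (8, 7).
For the simultaneous game, intersect best replies.
Nexon's best replies: W→Std3; X→Std1; Y→Std5; Z→Std1.
Orbyt's best replies: Std1→Z; Std2→Z; Std3→X; Std4→Y; Std5→X.
The unique mutual best reply is (Std1, Z), giving (5, 6).
Orbyt's commitment gain: 7 − 6 = 1.

1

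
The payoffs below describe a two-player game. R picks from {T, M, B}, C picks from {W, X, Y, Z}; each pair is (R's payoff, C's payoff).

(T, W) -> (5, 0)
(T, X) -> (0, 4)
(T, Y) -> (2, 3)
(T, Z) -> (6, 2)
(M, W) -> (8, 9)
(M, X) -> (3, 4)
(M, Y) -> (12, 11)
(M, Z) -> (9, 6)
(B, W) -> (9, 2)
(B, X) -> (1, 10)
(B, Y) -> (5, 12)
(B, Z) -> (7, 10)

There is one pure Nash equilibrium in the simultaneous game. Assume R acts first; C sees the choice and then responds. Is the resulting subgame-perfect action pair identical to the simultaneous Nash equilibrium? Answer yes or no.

yes

Work backward from C's decision.
- T → C plays X (best of 0, 4, 3, 2); R gets 0.
- M → C plays Y (best of 9, 4, 11, 6); R gets 12.
- B → C plays Y (best of 2, 10, 12, 10); R gets 5.
R's induced payoffs are 0, 12, 5, so R commits to M. Subgame-perfect outcome: (M, Y) with payoffs (12, 11).
Now find the simultaneous Nash equilibrium.
R's best replies: W→B; X→M; Y→M; Z→M.
C's best replies: T→X; M→Y; B→Y.
Only (M, Y) has each player best-responding; Nash payoffs (12, 11).
Sequential outcome (M, Y) coincides with the Nash profile (M, Y).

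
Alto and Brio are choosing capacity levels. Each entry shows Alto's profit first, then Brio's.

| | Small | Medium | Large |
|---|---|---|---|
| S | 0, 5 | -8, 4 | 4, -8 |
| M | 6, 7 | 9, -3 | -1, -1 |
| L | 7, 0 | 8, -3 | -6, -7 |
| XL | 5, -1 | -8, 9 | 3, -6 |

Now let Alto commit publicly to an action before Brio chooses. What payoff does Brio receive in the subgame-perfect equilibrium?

0

Brio best-responds to each possible Alto move:
- S: BR = Small, leader payoff 0.
- M: BR = Small, leader payoff 6.
- L: BR = Small, leader payoff 7.
- XL: BR = Medium, leader payoff -8.
Alto's induced payoffs are 0, 6, 7, -8, so Alto commits to L. Subgame-perfect outcome: (L, Small) with payoffs (7, 0).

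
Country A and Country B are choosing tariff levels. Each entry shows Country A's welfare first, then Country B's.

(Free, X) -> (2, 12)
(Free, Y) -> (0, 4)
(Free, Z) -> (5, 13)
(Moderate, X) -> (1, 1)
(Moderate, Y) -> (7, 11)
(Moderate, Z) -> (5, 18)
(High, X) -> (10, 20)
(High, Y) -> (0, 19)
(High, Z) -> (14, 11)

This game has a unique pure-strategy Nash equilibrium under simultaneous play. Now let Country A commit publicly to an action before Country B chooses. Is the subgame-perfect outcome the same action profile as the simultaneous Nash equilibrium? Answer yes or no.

yes

Country B best-responds to each possible Country A move:
- Free: Country B compares 12, 4, 13 and picks Z; Country A would get 5.
- Moderate: Country B compares 1, 11, 18 and picks Z; Country A would get 5.
- High: Country B compares 20, 19, 11 and picks X; Country A would get 10.
Country A's induced payoffs are 5, 5, 10, so Country A commits to High. Subgame-perfect outcome: (High, X) with payoffs (10, 20).
Under simultaneous play:
Country A's best replies: X→High; Y→Moderate; Z→High.
Country B's best replies: Free→Z; Moderate→Z; High→X.
The unique mutual best reply is (High, X), giving (10, 20).
Sequential outcome (High, X) coincides with the Nash profile (High, X).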